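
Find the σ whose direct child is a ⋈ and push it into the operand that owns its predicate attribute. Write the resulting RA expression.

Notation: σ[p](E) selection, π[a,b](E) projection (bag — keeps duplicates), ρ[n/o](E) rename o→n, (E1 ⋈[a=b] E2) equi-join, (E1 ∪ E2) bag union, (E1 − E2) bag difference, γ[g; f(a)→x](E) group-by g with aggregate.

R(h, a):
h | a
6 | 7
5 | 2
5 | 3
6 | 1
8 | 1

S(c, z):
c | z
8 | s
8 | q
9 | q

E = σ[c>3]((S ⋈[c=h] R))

σ filters on c, owned by the left side.
E' = (σ[c>3](S) ⋈[c=h] R)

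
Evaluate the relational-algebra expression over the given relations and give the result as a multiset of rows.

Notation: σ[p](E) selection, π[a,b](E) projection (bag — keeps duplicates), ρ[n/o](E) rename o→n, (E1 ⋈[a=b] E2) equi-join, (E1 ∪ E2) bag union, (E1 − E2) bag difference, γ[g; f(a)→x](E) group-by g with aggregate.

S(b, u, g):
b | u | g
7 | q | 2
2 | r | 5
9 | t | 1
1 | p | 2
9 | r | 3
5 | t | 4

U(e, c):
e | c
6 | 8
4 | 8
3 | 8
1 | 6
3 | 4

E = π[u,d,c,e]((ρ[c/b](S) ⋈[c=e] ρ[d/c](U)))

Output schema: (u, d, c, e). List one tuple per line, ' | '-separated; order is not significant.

Per-node cardinality:
  S → 6
  ρ[c/b](S) → 6
  U → 5
  ρ[d/c](U) → 5
  (ρ[c/b](S) ⋈[c=e] ρ[d/c](U)) → 1
  π[u,d,c,e]((ρ[c/b](S) ⋈[c=e] ρ[d/c](U))) → 1

== RESULT ==
u | d | c | e
p | 6 | 1 | 1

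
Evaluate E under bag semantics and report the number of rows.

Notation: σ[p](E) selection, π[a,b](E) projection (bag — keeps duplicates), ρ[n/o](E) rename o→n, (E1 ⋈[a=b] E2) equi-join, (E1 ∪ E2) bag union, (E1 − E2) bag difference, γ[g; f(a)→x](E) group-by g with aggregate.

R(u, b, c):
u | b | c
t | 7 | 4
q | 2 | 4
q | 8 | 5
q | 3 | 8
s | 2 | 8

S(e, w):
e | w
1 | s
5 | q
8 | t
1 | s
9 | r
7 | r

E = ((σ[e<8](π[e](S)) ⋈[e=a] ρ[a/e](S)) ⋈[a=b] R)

Stepwise |·|:
  S → 6
  π[e](S) → 6
  σ[e<8](π[e](S)) → 4
  S → 6
  ρ[a/e](S) → 6
  (σ[e<8](π[e](S)) ⋈[e=a] ρ[a/e](S)) → 6
  R → 5
  ((σ[e<8](π[e](S)) ⋈[e=a] ρ[a/e](S)) ⋈[a=b] R) → 1

|E| = 1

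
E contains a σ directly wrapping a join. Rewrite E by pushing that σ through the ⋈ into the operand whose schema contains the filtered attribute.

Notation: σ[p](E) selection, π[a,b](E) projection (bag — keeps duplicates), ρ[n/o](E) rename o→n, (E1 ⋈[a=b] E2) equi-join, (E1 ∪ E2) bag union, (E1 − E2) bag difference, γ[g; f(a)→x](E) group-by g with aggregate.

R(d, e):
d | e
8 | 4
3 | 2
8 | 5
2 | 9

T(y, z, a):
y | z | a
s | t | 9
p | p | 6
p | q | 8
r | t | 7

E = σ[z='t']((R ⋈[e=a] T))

σ filters on z, owned by the right side.
E' = (R ⋈[e=a] σ[z='t'](T))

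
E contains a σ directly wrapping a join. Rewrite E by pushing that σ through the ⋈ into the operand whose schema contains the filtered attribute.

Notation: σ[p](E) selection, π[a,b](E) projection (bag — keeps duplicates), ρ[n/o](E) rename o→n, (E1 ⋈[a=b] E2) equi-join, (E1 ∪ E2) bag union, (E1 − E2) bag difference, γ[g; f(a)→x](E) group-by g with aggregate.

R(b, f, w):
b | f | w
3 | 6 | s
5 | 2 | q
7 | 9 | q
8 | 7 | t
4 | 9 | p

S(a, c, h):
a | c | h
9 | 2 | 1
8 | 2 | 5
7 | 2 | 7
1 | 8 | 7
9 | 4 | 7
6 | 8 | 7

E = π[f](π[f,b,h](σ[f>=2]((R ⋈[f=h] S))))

σ filters on f, owned by the left side.
E' = π[f](π[f,b,h]((σ[f>=2](R) ⋈[f=h] S)))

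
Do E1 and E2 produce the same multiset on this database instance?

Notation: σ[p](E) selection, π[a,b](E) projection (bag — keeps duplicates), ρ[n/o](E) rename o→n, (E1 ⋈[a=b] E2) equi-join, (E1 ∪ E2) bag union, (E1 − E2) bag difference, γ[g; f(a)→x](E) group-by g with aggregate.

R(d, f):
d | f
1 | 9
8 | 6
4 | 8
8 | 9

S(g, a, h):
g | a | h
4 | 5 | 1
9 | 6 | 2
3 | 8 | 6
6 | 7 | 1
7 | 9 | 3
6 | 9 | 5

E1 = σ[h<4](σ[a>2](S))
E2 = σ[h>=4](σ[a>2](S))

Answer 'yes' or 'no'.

E1 stepwise |·|:
  S → 6
  σ[a>2](S) → 6
  σ[h<4](σ[a>2](S)) → 4
E2 stepwise |·|:
  S → 6
  σ[a>2](S) → 6
  σ[h>=4](σ[a>2](S)) → 2

E1 result:
g | a | h
4 | 5 | 1
6 | 7 | 1
7 | 9 | 3
9 | 6 | 2
E2 result:
g | a | h
3 | 8 | 6
6 | 9 | 5
Witness: (3, 8, 6) appears 0× in E1 but 1× in E2.

no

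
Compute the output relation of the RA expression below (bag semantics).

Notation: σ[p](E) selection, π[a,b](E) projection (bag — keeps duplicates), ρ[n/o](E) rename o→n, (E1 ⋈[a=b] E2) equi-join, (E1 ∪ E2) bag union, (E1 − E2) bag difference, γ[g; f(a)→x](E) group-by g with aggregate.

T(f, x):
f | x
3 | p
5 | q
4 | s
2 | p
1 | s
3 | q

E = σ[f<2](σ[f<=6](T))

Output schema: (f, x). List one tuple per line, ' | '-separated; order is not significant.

Per-node cardinality:
  T → 6
  σ[f<=6](T) → 6
  σ[f<2](σ[f<=6](T)) → 1

== RESULT ==
f | x
1 | s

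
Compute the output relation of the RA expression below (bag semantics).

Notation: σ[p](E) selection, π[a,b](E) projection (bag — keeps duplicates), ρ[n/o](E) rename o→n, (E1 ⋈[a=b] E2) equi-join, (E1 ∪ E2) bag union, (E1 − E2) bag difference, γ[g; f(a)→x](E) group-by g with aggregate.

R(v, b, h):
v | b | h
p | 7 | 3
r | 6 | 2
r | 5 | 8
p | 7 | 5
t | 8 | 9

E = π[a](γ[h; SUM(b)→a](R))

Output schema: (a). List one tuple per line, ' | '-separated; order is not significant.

Row counts bottom-up:
  R → 5
  γ[h; SUM(b)→a](R) → 5
  π[a](γ[h; SUM(b)→a](R)) → 5

== RESULT ==
a
5
6
7
7
8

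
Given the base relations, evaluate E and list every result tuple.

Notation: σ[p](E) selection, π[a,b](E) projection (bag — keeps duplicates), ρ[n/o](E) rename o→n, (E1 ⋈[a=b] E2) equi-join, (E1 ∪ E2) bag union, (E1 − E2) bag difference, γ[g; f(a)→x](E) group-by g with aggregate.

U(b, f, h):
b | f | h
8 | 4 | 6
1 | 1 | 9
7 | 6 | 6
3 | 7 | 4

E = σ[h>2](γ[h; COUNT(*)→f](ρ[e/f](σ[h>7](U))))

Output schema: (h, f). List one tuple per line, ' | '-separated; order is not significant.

Subexpression sizes:
  U → 4
  σ[h>7](U) → 1
  ρ[e/f](σ[h>7](U)) → 1
  γ[h; COUNT(*)→f](ρ[e/f](σ[h>7](U))) → 1
  σ[h>2](γ[h; COUNT(*)→f](ρ[e/f](σ[h>7](U)))) → 1

== RESULT ==
h | f
9 | 1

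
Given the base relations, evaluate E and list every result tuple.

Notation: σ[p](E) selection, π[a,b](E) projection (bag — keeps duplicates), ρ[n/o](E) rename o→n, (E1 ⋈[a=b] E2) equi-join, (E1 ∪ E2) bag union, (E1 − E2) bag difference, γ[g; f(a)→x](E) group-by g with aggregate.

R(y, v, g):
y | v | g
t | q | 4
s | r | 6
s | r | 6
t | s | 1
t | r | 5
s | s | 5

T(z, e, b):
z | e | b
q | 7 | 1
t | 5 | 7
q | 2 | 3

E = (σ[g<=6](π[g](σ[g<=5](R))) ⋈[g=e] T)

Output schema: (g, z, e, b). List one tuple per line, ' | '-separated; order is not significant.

Per-node cardinality:
  R → 6
  σ[g<=5](R) → 4
  π[g](σ[g<=5](R)) → 4
  σ[g<=6](π[g](σ[g<=5](R))) → 4
  T → 3
  (σ[g<=6](π[g](σ[g<=5](R))) ⋈[g=e] T) → 2

== RESULT ==
g | z | e | b
5 | t | 5 | 7
5 | t | 5 | 7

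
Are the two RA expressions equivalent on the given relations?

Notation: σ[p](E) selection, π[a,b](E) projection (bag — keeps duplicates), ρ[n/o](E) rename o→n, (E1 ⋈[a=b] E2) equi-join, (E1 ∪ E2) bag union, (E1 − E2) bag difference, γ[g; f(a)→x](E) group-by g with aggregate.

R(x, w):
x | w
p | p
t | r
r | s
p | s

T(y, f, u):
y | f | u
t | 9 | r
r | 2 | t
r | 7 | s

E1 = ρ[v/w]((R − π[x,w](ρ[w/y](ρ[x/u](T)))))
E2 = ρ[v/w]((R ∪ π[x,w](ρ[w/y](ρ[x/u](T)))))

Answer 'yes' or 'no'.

E1 stepwise |·|:
  R → 4
  T → 3
  ρ[x/u](T) → 3
  ρ[w/y](ρ[x/u](T)) → 3
  π[x,w](ρ[w/y](ρ[x/u](T))) → 3
  (R − π[x,w](ρ[w/y](ρ[x/u](T)))) → 3
  ρ[v/w]((R − π[x,w](ρ[w/y](ρ[x/u](T))))) → 3
E2 stepwise |·|:
  R → 4
  T → 3
  ρ[x/u](T) → 3
  ρ[w/y](ρ[x/u](T)) → 3
  π[x,w](ρ[w/y](ρ[x/u](T))) → 3
  (R ∪ π[x,w](ρ[w/y](ρ[x/u](T)))) → 7
  ρ[v/w]((R ∪ π[x,w](ρ[w/y](ρ[x/u](T))))) → 7

E1 result:
x | v
p | p
p | s
r | s
E2 result:
x | v
p | p
p | s
r | s
r | t
s | r
t | r
t | r
Witness: ('s', 'r') appears 0× in E1 but 1× in E2.

no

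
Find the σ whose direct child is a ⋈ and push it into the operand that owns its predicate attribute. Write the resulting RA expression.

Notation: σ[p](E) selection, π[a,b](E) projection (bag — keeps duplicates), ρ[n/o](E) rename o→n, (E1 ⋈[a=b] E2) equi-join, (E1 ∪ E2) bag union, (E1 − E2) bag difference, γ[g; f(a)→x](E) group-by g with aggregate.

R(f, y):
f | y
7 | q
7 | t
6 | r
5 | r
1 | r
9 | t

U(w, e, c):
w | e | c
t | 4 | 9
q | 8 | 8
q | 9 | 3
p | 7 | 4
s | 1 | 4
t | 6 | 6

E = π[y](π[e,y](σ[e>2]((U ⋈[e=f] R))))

σ filters on e, owned by the left side.
E' = π[y](π[e,y]((σ[e>2](U) ⋈[e=f] R)))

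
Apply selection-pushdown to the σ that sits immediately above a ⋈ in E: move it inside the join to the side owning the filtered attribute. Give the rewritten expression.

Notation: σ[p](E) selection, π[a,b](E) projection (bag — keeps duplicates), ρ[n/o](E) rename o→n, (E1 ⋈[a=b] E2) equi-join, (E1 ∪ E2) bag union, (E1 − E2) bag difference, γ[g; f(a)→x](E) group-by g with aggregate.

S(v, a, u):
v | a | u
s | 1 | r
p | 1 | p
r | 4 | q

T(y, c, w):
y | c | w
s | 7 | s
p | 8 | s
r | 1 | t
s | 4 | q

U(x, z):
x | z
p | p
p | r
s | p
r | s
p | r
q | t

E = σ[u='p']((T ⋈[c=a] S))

σ filters on u, owned by the right side.
E' = (T ⋈[c=a] σ[u='p'](S))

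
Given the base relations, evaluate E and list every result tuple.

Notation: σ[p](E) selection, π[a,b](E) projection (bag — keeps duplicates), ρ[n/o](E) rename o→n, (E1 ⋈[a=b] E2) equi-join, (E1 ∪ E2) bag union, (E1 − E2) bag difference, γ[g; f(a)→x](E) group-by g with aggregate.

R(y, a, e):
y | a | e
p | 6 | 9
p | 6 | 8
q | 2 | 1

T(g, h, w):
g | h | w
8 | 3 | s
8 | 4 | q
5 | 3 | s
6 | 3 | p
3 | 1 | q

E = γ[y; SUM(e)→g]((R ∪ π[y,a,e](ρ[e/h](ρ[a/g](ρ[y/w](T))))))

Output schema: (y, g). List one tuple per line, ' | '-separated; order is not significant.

Stepwise |·|:
  R → 3
  T → 5
  ρ[y/w](T) → 5
  ρ[a/g](ρ[y/w](T)) → 5
  ρ[e/h](ρ[a/g](ρ[y/w](T))) → 5
  π[y,a,e](ρ[e/h](ρ[a/g](ρ[y/w](T)))) → 5
  (R ∪ π[y,a,e](ρ[e/h](ρ[a/g](ρ[y/w](T))))) → 8
  γ[y; SUM(e)→g]((R ∪ π[y,a,e](ρ[e/h](ρ[a/g](ρ[y/w](T)))))) → 3

== RESULT ==
y | g
p | 20
q | 6
s | 6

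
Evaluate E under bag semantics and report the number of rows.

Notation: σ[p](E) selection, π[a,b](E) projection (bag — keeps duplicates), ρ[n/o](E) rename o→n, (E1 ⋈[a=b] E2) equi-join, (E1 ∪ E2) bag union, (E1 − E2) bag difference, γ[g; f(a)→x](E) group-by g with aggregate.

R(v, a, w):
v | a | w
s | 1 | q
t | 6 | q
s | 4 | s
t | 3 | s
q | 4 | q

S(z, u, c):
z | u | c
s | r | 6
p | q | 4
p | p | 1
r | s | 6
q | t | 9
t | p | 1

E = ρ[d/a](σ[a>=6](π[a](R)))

Row counts bottom-up:
  R → 5
  π[a](R) → 5
  σ[a>=6](π[a](R)) → 1
  ρ[d/a](σ[a>=6](π[a](R))) → 1

|E| = 1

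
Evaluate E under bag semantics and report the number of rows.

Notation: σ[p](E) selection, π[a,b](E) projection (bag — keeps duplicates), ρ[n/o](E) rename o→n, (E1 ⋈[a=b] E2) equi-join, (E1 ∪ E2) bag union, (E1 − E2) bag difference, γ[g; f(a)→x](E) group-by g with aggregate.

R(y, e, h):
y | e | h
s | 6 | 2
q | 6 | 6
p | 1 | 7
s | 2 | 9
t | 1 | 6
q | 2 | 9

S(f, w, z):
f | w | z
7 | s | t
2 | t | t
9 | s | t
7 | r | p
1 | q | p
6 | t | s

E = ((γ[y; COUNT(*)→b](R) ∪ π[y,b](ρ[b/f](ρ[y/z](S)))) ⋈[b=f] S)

Row counts bottom-up:
  R → 6
  γ[y; COUNT(*)→b](R) → 4
  S → 6
  ρ[y/z](S) → 6
  ρ[b/f](ρ[y/z](S)) → 6
  π[y,b](ρ[b/f](ρ[y/z](S))) → 6
  (γ[y; COUNT(*)→b](R) ∪ π[y,b](ρ[b/f](ρ[y/z](S)))) → 10
  S → 6
  ((γ[y; COUNT(*)→b](R) ∪ π[y,b](ρ[b/f](ρ[y/z](S)))) ⋈[b=f] S) → 12

|E| = 12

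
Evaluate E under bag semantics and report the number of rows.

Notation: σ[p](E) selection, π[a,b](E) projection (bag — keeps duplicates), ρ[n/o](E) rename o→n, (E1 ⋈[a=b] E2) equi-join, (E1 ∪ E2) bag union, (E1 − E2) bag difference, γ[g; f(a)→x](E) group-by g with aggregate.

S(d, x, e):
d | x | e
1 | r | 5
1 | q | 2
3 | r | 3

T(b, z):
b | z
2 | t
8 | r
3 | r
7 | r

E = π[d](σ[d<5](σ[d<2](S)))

Subexpression sizes:
  S → 3
  σ[d<2](S) → 2
  σ[d<5](σ[d<2](S)) → 2
  π[d](σ[d<5](σ[d<2](S))) → 2

|E| = 2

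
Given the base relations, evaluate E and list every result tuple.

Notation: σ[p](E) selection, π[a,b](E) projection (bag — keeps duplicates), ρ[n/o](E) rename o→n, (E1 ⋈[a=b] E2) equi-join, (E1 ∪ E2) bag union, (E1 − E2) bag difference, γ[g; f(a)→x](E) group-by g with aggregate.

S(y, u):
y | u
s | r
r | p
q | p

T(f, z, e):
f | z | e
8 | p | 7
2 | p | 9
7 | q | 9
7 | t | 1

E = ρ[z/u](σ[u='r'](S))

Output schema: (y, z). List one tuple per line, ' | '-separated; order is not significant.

Subexpression sizes:
  S → 3
  σ[u='r'](S) → 1
  ρ[z/u](σ[u='r'](S)) → 1

== RESULT ==
y | z
s | r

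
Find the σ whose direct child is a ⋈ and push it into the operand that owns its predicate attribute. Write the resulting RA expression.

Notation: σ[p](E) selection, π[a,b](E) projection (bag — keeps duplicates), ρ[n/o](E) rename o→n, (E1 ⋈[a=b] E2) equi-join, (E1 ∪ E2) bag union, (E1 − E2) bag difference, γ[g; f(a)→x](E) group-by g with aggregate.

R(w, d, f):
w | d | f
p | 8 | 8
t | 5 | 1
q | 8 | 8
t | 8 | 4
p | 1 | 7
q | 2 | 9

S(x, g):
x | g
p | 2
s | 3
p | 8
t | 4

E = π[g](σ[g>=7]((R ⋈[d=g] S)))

σ filters on g, owned by the right side.
E' = π[g]((R ⋈[d=g] σ[g>=7](S)))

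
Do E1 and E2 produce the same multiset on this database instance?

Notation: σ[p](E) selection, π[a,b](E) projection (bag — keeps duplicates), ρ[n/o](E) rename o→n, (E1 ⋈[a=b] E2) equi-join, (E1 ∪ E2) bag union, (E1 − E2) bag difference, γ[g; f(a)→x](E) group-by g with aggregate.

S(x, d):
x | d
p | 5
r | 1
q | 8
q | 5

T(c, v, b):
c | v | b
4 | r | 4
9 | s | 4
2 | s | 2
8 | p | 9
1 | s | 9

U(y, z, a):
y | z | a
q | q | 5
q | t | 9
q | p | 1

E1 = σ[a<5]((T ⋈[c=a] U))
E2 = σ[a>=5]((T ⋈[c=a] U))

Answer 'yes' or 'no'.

E1 row counts bottom-up:
  T → 5
  U → 3
  (T ⋈[c=a] U) → 2
  σ[a<5]((T ⋈[c=a] U)) → 1
E2 row counts bottom-up:
  T → 5
  U → 3
  (T ⋈[c=a] U) → 2
  σ[a>=5]((T ⋈[c=a] U)) → 1

E1 result:
c | v | b | y | z | a
1 | s | 9 | q | p | 1
E2 result:
c | v | b | y | z | a
9 | s | 4 | q | t | 9
Witness: (1, 's', 9, 'q', 'p', 1) appears 1× in E1 but 0× in E2.

no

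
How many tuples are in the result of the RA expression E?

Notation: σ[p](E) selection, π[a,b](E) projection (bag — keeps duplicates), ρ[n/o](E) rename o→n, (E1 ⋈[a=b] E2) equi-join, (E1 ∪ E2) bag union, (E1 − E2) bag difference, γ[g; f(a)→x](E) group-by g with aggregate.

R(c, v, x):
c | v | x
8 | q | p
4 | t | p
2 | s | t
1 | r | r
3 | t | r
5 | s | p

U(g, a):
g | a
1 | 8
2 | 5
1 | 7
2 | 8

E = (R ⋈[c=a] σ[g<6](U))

Per-node cardinality:
  R → 6
  U → 4
  σ[g<6](U) → 4
  (R ⋈[c=a] σ[g<6](U)) → 3

|E| = 3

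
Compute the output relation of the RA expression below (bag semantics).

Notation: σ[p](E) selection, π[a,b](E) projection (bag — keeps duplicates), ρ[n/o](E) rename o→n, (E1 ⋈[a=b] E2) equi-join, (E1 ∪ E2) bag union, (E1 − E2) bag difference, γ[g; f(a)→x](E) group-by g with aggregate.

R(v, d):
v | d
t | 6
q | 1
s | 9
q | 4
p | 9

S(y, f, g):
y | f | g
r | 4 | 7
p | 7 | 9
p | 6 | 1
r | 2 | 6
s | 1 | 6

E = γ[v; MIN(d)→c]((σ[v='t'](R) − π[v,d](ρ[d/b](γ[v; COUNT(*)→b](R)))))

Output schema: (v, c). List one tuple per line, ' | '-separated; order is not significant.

Row counts bottom-up:
  R → 5
  σ[v='t'](R) → 1
  R → 5
  γ[v; COUNT(*)→b](R) → 4
  ρ[d/b](γ[v; COUNT(*)→b](R)) → 4
  π[v,d](ρ[d/b](γ[v; COUNT(*)→b](R))) → 4
  (σ[v='t'](R) − π[v,d](ρ[d/b](γ[v; COUNT(*)→b](R)))) → 1
  γ[v; MIN(d)→c]((σ[v='t'](R) − π[v,d](ρ[d/b](γ[v; COUNT(*)→b](R))))) → 1

== RESULT ==
v | c
t | 6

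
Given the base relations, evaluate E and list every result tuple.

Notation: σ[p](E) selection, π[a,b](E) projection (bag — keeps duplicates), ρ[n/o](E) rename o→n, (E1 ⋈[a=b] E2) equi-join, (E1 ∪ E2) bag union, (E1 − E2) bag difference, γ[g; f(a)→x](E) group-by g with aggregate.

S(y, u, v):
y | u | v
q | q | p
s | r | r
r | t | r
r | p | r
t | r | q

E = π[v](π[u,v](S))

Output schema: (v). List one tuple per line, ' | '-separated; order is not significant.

Subexpression sizes:
  S → 5
  π[u,v](S) → 5
  π[v](π[u,v](S)) → 5

== RESULT ==
v
p
q
r
r
r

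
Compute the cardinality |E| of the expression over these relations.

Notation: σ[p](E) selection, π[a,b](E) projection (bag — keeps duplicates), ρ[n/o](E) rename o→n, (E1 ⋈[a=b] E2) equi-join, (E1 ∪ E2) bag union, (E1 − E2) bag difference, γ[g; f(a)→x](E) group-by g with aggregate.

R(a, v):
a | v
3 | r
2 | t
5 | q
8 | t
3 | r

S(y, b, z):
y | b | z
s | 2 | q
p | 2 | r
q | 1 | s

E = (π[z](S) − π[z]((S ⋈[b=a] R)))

Row counts bottom-up:
  S → 3
  π[z](S) → 3
  S → 3
  R → 5
  (S ⋈[b=a] R) → 2
  π[z]((S ⋈[b=a] R)) → 2
  (π[z](S) − π[z]((S ⋈[b=a] R))) → 1

|E| = 1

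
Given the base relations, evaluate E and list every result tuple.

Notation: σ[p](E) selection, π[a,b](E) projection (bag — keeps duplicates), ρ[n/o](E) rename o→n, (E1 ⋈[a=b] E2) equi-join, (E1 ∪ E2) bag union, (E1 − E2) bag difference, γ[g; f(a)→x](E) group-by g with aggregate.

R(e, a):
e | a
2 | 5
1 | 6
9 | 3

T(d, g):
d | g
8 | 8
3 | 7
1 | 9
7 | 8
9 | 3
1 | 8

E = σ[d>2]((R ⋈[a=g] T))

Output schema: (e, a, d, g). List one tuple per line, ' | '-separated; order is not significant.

Subexpression sizes:
  R → 3
  T → 6
  (R ⋈[a=g] T) → 1
  σ[d>2]((R ⋈[a=g] T)) → 1

== RESULT ==
e | a | d | g
9 | 3 | 9 | 3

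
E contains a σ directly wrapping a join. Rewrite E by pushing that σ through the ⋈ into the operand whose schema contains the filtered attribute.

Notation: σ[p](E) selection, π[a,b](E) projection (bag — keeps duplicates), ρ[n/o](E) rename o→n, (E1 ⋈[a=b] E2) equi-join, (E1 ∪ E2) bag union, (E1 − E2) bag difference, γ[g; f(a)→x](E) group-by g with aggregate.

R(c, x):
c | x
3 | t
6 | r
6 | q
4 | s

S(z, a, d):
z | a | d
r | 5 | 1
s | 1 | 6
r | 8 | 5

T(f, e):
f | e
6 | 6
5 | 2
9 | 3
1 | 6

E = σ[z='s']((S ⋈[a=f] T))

σ filters on z, owned by the left side.
E' = (σ[z='s'](S) ⋈[a=f] T)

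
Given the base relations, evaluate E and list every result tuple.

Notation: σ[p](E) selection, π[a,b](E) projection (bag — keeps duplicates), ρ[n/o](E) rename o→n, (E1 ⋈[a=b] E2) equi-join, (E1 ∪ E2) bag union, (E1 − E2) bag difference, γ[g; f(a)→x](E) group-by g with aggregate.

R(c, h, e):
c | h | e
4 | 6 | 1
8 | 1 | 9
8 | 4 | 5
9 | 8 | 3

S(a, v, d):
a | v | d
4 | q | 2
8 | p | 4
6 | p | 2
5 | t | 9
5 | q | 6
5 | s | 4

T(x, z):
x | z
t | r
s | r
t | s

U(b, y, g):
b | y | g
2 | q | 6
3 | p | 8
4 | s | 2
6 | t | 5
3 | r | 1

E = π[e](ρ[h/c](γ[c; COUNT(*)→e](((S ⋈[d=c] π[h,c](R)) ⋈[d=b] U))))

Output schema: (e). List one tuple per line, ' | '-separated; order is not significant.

Per-node cardinality:
  S → 6
  R → 4
  π[h,c](R) → 4
  (S ⋈[d=c] π[h,c](R)) → 3
  U → 5
  ((S ⋈[d=c] π[h,c](R)) ⋈[d=b] U) → 2
  γ[c; COUNT(*)→e](((S ⋈[d=c] π[h,c](R)) ⋈[d=b] U)) → 1
  ρ[h/c](γ[c; COUNT(*)→e](((S ⋈[d=c] π[h,c](R)) ⋈[d=b] U))) → 1
  π[e](ρ[h/c](γ[c; COUNT(*)→e](((S ⋈[d=c] π[h,c](R)) ⋈[d=b] U)))) → 1

== RESULT ==
e
2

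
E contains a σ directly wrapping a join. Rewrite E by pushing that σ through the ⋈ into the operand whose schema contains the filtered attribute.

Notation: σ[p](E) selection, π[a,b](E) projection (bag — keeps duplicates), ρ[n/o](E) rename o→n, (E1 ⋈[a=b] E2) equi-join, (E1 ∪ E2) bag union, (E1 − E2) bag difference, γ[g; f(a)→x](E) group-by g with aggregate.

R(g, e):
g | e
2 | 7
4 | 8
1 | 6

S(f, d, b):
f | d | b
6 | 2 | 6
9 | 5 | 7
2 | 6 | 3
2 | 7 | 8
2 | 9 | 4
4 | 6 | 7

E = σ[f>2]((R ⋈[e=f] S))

σ filters on f, owned by the right side.
E' = (R ⋈[e=f] σ[f>2](S))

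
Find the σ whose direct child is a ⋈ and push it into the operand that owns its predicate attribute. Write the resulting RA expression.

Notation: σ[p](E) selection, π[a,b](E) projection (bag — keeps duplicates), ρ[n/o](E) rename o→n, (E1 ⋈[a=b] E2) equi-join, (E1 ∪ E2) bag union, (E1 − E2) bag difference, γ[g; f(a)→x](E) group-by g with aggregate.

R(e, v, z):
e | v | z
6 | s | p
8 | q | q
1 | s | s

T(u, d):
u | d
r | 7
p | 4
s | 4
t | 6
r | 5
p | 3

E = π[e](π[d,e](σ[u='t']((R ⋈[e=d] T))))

σ filters on u, owned by the right side.
E' = π[e](π[d,e]((R ⋈[e=d] σ[u='t'](T))))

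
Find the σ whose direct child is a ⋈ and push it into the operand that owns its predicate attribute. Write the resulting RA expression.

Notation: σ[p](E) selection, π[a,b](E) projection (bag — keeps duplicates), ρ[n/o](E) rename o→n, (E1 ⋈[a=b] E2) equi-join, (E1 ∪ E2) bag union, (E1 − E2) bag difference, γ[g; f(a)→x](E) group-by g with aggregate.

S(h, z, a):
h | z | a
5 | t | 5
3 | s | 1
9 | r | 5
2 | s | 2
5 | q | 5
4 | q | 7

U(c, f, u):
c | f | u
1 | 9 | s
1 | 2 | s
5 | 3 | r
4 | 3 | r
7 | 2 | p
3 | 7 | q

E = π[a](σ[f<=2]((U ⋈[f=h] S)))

σ filters on f, owned by the left side.
E' = π[a]((σ[f<=2](U) ⋈[f=h] S))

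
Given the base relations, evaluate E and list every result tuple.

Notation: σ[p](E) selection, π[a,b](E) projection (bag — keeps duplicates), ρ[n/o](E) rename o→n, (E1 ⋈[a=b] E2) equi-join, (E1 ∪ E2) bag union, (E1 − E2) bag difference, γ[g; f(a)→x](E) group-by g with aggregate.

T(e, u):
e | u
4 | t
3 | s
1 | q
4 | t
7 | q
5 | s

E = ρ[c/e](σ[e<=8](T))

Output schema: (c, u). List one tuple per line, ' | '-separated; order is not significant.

Row counts bottom-up:
  T → 6
  σ[e<=8](T) → 6
  ρ[c/e](σ[e<=8](T)) → 6

== RESULT ==
c | u
1 | q
3 | s
4 | t
4 | t
5 | s
7 | q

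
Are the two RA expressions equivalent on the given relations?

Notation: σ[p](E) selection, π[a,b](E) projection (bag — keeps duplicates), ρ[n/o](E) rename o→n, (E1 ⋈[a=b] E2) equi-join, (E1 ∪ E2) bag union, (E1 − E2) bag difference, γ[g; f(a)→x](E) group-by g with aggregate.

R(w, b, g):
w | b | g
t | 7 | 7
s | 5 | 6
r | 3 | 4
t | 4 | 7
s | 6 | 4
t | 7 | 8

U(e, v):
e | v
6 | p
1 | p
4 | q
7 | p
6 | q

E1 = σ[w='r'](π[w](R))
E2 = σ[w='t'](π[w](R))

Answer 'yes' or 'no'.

E1 subexpression sizes:
  R → 6
  π[w](R) → 6
  σ[w='r'](π[w](R)) → 1
E2 subexpression sizes:
  R → 6
  π[w](R) → 6
  σ[w='t'](π[w](R)) → 3

E1 result:
w
r
E2 result:
w
t
t
t
Witness: ('t',) appears 0× in E1 but 3× in E2.

no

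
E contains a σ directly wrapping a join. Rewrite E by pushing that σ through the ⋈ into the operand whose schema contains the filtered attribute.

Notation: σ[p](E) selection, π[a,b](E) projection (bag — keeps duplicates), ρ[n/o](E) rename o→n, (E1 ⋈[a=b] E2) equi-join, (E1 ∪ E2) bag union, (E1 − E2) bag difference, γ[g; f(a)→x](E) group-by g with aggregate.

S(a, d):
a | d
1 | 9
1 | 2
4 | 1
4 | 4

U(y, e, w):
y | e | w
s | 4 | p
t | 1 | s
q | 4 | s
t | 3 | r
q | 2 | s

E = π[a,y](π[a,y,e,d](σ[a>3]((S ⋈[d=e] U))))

σ filters on a, owned by the left side.
E' = π[a,y](π[a,y,e,d]((σ[a>3](S) ⋈[d=e] U)))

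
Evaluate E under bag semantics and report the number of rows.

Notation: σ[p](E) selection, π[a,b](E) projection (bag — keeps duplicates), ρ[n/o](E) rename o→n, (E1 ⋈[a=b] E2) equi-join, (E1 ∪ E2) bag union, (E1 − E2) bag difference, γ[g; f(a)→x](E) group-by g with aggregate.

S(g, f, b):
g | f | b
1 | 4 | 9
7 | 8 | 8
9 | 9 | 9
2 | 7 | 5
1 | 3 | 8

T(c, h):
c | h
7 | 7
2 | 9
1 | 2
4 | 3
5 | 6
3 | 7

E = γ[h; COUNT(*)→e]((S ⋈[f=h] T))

Subexpression sizes:
  S → 5
  T → 6
  (S ⋈[f=h] T) → 4
  γ[h; COUNT(*)→e]((S ⋈[f=h] T)) → 3

|E| = 3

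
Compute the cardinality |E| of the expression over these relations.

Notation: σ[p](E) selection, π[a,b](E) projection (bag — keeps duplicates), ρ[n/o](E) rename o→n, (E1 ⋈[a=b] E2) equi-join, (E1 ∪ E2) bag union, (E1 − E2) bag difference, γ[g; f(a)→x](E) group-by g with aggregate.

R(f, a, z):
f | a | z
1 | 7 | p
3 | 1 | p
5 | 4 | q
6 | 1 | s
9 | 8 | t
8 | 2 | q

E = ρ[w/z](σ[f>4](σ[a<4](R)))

Subexpression sizes:
  R → 6
  σ[a<4](R) → 3
  σ[f>4](σ[a<4](R)) → 2
  ρ[w/z](σ[f>4](σ[a<4](R))) → 2

|E| = 2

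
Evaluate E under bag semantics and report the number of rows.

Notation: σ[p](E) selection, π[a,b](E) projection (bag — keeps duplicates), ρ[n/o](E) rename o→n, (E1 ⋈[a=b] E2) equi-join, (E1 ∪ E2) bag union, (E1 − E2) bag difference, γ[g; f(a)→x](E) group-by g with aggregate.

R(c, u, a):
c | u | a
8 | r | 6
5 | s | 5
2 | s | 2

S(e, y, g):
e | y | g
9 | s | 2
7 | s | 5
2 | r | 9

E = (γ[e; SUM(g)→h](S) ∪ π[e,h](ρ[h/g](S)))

Subexpression sizes:
  S → 3
  γ[e; SUM(g)→h](S) → 3
  S → 3
  ρ[h/g](S) → 3
  π[e,h](ρ[h/g](S)) → 3
  (γ[e; SUM(g)→h](S) ∪ π[e,h](ρ[h/g](S))) → 6

|E| = 6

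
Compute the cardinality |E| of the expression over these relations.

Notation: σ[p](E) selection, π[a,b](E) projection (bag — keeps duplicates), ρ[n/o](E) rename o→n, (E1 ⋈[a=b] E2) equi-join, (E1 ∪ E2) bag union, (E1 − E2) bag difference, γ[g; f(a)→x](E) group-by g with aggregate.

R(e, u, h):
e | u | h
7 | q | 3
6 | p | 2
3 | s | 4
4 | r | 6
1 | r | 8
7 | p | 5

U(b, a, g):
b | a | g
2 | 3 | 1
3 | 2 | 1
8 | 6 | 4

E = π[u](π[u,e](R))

Per-node cardinality:
  R → 6
  π[u,e](R) → 6
  π[u](π[u,e](R)) → 6

|E| = 6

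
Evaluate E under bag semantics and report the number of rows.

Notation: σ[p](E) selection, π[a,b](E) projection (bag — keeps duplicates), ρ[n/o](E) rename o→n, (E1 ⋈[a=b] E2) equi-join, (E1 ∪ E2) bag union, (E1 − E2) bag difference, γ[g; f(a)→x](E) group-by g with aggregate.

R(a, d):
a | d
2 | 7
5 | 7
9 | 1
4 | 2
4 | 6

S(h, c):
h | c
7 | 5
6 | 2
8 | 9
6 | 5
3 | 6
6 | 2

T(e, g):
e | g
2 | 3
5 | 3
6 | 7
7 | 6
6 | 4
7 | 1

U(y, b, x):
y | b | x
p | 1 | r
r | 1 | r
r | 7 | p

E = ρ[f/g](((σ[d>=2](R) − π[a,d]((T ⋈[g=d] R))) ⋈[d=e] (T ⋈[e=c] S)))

Row counts bottom-up:
  R → 5
  σ[d>=2](R) → 4
  T → 6
  R → 5
  (T ⋈[g=d] R) → 4
  π[a,d]((T ⋈[g=d] R)) → 4
  (σ[d>=2](R) − π[a,d]((T ⋈[g=d] R))) → 1
  T → 6
  S → 6
  (T ⋈[e=c] S) → 6
  ((σ[d>=2](R) − π[a,d]((T ⋈[g=d] R))) ⋈[d=e] (T ⋈[e=c] S)) → 2
  ρ[f/g](((σ[d>=2](R) − π[a,d]((T ⋈[g=d] R))) ⋈[d=e] (T ⋈[e=c] S))) → 2

|E| = 2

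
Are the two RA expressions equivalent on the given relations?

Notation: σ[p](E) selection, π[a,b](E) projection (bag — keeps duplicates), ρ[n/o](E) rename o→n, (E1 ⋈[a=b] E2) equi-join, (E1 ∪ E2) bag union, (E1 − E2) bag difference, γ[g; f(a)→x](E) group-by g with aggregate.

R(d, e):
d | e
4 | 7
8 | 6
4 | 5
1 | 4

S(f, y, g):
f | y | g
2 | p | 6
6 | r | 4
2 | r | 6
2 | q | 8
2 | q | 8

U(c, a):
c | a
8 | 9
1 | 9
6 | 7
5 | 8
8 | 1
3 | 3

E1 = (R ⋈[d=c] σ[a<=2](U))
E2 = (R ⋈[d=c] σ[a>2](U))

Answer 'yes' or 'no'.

E1 row counts bottom-up:
  R → 4
  U → 6
  σ[a<=2](U) → 1
  (R ⋈[d=c] σ[a<=2](U)) → 1
E2 row counts bottom-up:
  R → 4
  U → 6
  σ[a>2](U) → 5
  (R ⋈[d=c] σ[a>2](U)) → 2

E1 result:
d | e | c | a
8 | 6 | 8 | 1
E2 result:
d | e | c | a
1 | 4 | 1 | 9
8 | 6 | 8 | 9
Witness: (8, 6, 8, 9) appears 0× in E1 but 1× in E2.

no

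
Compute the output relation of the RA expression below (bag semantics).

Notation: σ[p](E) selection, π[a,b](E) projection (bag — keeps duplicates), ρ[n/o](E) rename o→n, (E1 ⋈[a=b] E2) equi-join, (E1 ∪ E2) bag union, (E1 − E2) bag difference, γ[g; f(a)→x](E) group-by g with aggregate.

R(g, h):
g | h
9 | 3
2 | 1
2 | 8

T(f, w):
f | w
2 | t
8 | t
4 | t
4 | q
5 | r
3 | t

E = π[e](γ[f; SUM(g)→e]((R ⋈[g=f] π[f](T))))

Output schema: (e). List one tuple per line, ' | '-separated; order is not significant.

Row counts bottom-up:
  R → 3
  T → 6
  π[f](T) → 6
  (R ⋈[g=f] π[f](T)) → 2
  γ[f; SUM(g)→e]((R ⋈[g=f] π[f](T))) → 1
  π[e](γ[f; SUM(g)→e]((R ⋈[g=f] π[f](T)))) → 1

== RESULT ==
e
4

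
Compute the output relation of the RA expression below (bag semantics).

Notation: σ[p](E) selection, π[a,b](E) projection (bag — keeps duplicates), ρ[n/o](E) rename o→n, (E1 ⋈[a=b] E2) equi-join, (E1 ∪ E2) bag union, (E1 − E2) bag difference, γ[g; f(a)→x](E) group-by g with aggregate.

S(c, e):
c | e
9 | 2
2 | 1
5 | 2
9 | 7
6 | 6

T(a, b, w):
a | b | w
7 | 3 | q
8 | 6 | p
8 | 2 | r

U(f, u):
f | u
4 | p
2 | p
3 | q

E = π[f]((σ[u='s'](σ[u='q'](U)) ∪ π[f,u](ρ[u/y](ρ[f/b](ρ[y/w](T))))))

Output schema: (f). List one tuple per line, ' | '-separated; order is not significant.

Subexpression sizes:
  U → 3
  σ[u='q'](U) → 1
  σ[u='s'](σ[u='q'](U)) → 0
  T → 3
  ρ[y/w](T) → 3
  ρ[f/b](ρ[y/w](T)) → 3
  ρ[u/y](ρ[f/b](ρ[y/w](T))) → 3
  π[f,u](ρ[u/y](ρ[f/b](ρ[y/w](T)))) → 3
  (σ[u='s'](σ[u='q'](U)) ∪ π[f,u](ρ[u/y](ρ[f/b](ρ[y/w](T))))) → 3
  π[f]((σ[u='s'](σ[u='q'](U)) ∪ π[f,u](ρ[u/y](ρ[f/b](ρ[y/w](T)))))) → 3

== RESULT ==
f
2
3
6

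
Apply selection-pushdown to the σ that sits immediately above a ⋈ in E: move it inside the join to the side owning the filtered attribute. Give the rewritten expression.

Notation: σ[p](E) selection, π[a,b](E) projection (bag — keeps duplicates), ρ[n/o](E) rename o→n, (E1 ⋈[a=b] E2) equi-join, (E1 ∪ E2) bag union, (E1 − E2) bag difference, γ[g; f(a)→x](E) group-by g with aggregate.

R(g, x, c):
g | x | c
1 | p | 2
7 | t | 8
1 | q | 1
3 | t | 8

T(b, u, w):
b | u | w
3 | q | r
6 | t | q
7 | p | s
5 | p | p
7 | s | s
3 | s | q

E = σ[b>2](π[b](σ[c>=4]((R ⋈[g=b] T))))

σ filters on c, owned by the left side.
E' = σ[b>2](π[b]((σ[c>=4](R) ⋈[g=b] T)))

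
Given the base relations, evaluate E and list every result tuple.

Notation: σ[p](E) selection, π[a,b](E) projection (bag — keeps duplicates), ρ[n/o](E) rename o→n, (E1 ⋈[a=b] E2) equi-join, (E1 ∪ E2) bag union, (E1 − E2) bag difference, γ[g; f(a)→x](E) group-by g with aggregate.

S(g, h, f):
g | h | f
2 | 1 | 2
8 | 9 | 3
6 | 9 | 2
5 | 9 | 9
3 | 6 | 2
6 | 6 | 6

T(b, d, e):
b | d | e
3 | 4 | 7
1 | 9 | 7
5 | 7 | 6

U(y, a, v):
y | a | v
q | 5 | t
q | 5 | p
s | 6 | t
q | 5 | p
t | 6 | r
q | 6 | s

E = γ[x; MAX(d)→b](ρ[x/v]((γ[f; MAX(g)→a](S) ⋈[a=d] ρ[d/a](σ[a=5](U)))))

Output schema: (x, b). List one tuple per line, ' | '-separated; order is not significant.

Subexpression sizes:
  S → 6
  γ[f; MAX(g)→a](S) → 4
  U → 6
  σ[a=5](U) → 3
  ρ[d/a](σ[a=5](U)) → 3
  (γ[f; MAX(g)→a](S) ⋈[a=d] ρ[d/a](σ[a=5](U))) → 3
  ρ[x/v]((γ[f; MAX(g)→a](S) ⋈[a=d] ρ[d/a](σ[a=5](U)))) → 3
  γ[x; MAX(d)→b](ρ[x/v]((γ[f; MAX(g)→a](S) ⋈[a=d] ρ[d/a](σ[a=5](U))))) → 2

== RESULT ==
x | b
p | 5
t | 5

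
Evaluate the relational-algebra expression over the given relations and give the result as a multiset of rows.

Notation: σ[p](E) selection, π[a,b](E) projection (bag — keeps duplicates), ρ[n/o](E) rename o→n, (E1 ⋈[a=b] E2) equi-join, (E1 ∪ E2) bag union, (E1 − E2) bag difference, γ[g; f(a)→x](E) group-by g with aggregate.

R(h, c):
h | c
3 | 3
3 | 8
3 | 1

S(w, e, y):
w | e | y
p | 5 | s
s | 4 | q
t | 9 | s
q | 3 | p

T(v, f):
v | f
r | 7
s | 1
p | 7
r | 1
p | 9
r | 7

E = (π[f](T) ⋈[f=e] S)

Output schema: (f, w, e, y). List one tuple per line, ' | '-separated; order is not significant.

Subexpression sizes:
  T → 6
  π[f](T) → 6
  S → 4
  (π[f](T) ⋈[f=e] S) → 1

== RESULT ==
f | w | e | y
9 | t | 9 | s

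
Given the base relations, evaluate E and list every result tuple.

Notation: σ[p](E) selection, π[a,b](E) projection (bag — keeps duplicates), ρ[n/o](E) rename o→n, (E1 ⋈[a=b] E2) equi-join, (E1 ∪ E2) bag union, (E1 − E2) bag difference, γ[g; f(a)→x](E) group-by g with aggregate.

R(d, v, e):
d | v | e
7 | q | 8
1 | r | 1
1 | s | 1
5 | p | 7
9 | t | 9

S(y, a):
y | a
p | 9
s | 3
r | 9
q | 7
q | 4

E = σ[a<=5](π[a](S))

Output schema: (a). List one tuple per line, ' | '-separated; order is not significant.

Row counts bottom-up:
  S → 5
  π[a](S) → 5
  σ[a<=5](π[a](S)) → 2

== RESULT ==
a
3
4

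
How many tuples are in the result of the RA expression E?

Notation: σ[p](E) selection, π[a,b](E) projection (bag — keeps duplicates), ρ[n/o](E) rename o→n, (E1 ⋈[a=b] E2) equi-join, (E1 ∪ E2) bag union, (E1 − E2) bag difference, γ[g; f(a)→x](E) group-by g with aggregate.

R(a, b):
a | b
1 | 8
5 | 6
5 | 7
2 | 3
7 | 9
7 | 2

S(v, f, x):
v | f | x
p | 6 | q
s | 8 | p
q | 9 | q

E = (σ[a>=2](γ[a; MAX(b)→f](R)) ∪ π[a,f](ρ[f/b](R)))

Row counts bottom-up:
  R → 6
  γ[a; MAX(b)→f](R) → 4
  σ[a>=2](γ[a; MAX(b)→f](R)) → 3
  R → 6
  ρ[f/b](R) → 6
  π[a,f](ρ[f/b](R)) → 6
  (σ[a>=2](γ[a; MAX(b)→f](R)) ∪ π[a,f](ρ[f/b](R))) → 9

|E| = 9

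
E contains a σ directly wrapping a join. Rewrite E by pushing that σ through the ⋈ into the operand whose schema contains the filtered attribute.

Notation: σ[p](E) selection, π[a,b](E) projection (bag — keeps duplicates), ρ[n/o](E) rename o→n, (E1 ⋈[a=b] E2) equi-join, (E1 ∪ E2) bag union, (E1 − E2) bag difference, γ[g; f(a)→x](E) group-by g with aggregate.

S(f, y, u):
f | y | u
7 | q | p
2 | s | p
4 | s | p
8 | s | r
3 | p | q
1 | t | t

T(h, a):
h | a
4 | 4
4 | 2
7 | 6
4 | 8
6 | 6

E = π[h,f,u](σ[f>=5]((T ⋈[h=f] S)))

σ filters on f, owned by the right side.
E' = π[h,f,u]((T ⋈[h=f] σ[f>=5](S)))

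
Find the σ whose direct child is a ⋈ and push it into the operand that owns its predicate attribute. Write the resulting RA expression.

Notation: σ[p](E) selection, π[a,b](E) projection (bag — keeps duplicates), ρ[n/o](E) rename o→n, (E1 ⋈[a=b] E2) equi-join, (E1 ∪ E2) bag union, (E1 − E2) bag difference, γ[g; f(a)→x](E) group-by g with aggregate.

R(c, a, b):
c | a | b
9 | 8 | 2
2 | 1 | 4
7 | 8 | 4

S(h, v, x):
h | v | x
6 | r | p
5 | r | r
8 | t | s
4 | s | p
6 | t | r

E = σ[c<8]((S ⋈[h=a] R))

σ filters on c, owned by the right side.
E' = (S ⋈[h=a] σ[c<8](R))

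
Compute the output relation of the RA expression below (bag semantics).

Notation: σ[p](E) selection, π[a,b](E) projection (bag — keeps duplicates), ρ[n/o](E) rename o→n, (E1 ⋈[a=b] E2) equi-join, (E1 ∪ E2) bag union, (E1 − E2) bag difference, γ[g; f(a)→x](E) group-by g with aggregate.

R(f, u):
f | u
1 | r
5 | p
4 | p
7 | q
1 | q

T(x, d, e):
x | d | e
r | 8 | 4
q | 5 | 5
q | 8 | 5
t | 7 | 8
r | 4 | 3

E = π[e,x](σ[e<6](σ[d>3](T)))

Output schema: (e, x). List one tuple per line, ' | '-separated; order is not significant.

Row counts bottom-up:
  T → 5
  σ[d>3](T) → 5
  σ[e<6](σ[d>3](T)) → 4
  π[e,x](σ[e<6](σ[d>3](T))) → 4

== RESULT ==
e | x
3 | r
4 | r
5 | q
5 | q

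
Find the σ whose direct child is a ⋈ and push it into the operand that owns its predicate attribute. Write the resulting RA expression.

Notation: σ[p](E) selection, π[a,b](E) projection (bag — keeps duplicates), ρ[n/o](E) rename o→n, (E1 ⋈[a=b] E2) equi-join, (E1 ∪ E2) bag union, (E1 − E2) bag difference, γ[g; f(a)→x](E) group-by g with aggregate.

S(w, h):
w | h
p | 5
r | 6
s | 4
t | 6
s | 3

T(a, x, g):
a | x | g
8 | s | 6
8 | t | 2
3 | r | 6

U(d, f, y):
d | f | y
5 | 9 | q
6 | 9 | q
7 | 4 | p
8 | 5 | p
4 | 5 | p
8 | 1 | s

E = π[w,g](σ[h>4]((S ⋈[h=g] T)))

σ filters on h, owned by the left side.
E' = π[w,g]((σ[h>4](S) ⋈[h=g] T))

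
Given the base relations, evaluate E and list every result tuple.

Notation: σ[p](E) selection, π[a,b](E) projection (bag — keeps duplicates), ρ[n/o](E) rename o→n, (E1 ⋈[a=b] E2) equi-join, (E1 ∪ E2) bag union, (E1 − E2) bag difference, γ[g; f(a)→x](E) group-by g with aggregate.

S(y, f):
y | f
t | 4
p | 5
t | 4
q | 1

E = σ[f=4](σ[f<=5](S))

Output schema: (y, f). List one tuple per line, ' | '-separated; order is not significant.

Row counts bottom-up:
  S → 4
  σ[f<=5](S) → 4
  σ[f=4](σ[f<=5](S)) → 2

== RESULT ==
y | f
t | 4
t | 4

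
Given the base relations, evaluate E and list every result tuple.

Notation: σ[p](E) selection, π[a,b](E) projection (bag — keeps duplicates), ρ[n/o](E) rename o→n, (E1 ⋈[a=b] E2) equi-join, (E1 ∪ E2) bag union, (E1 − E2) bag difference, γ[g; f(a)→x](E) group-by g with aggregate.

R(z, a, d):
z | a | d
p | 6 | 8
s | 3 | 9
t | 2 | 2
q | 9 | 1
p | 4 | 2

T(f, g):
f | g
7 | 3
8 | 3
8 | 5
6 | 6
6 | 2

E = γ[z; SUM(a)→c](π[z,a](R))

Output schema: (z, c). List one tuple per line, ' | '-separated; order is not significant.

Row counts bottom-up:
  R → 5
  π[z,a](R) → 5
  γ[z; SUM(a)→c](π[z,a](R)) → 4

== RESULT ==
z | c
p | 10
q | 9
s | 3
t | 2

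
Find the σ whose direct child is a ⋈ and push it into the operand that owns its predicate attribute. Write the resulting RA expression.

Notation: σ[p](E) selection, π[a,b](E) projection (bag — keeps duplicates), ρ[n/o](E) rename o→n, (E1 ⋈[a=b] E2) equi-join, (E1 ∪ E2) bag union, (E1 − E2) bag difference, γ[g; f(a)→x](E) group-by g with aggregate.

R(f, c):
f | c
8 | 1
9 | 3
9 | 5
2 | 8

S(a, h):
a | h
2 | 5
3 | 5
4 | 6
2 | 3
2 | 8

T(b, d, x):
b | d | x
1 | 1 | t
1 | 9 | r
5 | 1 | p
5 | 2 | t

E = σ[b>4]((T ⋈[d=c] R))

σ filters on b, owned by the left side.
E' = (σ[b>4](T) ⋈[d=c] R)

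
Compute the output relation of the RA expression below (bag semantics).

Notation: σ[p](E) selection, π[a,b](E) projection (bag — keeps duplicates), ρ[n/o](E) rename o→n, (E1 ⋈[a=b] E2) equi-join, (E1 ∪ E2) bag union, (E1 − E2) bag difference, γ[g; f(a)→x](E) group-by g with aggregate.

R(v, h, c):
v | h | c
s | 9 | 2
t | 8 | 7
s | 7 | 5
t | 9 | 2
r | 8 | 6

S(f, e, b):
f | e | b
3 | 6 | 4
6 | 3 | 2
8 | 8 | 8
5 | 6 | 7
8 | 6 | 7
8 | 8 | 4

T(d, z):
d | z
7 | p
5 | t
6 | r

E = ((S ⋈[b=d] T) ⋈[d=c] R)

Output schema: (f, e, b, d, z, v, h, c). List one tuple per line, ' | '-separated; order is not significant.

Per-node cardinality:
  S → 6
  T → 3
  (S ⋈[b=d] T) → 2
  R → 5
  ((S ⋈[b=d] T) ⋈[d=c] R) → 2

== RESULT ==
f | e | b | d | z | v | h | c
5 | 6 | 7 | 7 | p | t | 8 | 7
8 | 6 | 7 | 7 | p | t | 8 | 7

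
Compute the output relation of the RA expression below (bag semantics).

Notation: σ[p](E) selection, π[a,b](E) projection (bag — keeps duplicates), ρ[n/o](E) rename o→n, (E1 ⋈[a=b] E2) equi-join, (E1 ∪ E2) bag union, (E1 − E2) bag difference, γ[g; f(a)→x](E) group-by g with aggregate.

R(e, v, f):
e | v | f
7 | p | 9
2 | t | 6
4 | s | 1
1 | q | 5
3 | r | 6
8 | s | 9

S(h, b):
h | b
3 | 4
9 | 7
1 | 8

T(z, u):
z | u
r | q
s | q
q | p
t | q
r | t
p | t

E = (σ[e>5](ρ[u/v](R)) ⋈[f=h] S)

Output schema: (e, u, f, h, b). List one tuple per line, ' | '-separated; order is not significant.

Row counts bottom-up:
  R → 6
  ρ[u/v](R) → 6
  σ[e>5](ρ[u/v](R)) → 2
  S → 3
  (σ[e>5](ρ[u/v](R)) ⋈[f=h] S) → 2

== RESULT ==
e | u | f | h | b
7 | p | 9 | 9 | 7
8 | s | 9 | 9 | 7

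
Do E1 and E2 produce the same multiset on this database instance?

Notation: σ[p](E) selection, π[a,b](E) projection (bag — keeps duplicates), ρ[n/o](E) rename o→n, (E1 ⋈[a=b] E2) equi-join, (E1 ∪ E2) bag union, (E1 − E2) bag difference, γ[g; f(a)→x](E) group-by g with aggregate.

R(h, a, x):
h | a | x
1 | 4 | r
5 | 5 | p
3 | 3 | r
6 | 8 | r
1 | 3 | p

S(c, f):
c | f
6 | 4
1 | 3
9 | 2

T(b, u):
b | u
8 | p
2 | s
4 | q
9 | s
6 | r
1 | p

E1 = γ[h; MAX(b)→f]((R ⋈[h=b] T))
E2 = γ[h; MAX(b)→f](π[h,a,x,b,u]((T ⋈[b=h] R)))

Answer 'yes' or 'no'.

E1 row counts bottom-up:
  R → 5
  T → 6
  (R ⋈[h=b] T) → 3
  γ[h; MAX(b)→f]((R ⋈[h=b] T)) → 2
E2 row counts bottom-up:
  T → 6
  R → 5
  (T ⋈[b=h] R) → 3
  π[h,a,x,b,u]((T ⋈[b=h] R)) → 3
  γ[h; MAX(b)→f](π[h,a,x,b,u]((T ⋈[b=h] R))) → 2

E1 and E2 produce the same multiset:
h | f
1 | 1
6 | 6

yes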